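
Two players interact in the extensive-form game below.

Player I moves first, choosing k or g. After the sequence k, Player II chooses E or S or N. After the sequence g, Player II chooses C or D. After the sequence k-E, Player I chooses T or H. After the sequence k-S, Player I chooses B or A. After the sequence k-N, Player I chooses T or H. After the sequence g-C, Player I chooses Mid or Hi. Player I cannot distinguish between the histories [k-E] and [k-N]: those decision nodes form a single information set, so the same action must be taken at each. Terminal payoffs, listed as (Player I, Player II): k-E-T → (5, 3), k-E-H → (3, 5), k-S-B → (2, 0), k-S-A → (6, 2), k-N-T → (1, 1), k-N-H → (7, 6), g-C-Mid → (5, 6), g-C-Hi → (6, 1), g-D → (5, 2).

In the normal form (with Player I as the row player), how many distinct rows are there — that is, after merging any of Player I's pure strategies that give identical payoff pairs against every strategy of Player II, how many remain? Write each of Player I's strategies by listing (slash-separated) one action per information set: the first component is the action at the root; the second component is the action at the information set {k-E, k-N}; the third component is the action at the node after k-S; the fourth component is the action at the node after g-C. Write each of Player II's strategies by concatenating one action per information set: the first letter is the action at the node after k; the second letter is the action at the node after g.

Player I has 16 pure strategies: k/T/B/Mid, k/T/B/Hi, k/T/A/Mid, k/T/A/Hi, k/H/B/Mid, k/H/B/Hi, k/H/A/Mid, k/H/A/Hi, g/T/B/Mid, g/T/B/Hi, g/T/A/Mid, g/T/A/Hi, g/H/B/Mid, g/H/B/Hi, g/H/A/Mid, g/H/A/Hi. Columns: EC, ED, SC, SD, NC, ND.
{k/T/B/Mid, k/T/B/Hi} → row (5,3) (5,3) (2,0) (2,0) (1,1) (1,1)
{k/T/A/Mid, k/T/A/Hi} → row (5,3) (5,3) (6,2) (6,2) (1,1) (1,1)
{k/H/B/Mid, k/H/B/Hi} → row (3,5) (3,5) (2,0) (2,0) (7,6) (7,6)
{k/H/A/Mid, k/H/A/Hi} → row (3,5) (3,5) (6,2) (6,2) (7,6) (7,6)
{g/T/B/Mid, g/T/A/Mid, g/H/B/Mid, g/H/A/Mid} → row (5,6) (5,2) (5,6) (5,2) (5,6) (5,2)
{g/T/B/Hi, g/T/A/Hi, g/H/B/Hi, g/H/A/Hi} → row (6,1) (5,2) (6,1) (5,2) (6,1) (5,2)
That's 6 distinct rows out of 16 strategies.

6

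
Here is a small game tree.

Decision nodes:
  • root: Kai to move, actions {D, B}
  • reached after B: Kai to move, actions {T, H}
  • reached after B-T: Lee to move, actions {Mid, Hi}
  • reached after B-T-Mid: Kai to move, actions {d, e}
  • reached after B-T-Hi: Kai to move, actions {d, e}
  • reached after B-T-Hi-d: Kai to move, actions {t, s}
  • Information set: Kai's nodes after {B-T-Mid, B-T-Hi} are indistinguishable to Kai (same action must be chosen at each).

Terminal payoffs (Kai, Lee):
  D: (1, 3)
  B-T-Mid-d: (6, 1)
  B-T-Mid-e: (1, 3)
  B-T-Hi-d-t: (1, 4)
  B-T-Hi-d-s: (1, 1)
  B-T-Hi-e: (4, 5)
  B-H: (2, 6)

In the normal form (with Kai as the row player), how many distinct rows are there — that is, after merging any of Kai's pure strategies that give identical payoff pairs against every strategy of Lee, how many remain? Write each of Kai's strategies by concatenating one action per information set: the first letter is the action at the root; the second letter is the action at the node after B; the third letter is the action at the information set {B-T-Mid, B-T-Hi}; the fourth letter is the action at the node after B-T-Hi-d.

Kai has 16 pure strategies: DTdt, DTds, DTet, DTes, DHdt, DHds, DHet, DHes, BTdt, BTds, BTet, BTes, BHdt, BHds, BHet, BHes. Columns: Mid, Hi.
{DTdt, DTds, DTet, DTes, DHdt, DHds, DHet, DHes} → row (1,3) (1,3)
{BTdt} → row (6,1) (1,4)
{BTds} → row (6,1) (1,1)
{BTet, BTes} → row (1,3) (4,5)
{BHdt, BHds, BHet, BHes} → row (2,6) (2,6)
That's 5 distinct rows out of 16 strategies.

5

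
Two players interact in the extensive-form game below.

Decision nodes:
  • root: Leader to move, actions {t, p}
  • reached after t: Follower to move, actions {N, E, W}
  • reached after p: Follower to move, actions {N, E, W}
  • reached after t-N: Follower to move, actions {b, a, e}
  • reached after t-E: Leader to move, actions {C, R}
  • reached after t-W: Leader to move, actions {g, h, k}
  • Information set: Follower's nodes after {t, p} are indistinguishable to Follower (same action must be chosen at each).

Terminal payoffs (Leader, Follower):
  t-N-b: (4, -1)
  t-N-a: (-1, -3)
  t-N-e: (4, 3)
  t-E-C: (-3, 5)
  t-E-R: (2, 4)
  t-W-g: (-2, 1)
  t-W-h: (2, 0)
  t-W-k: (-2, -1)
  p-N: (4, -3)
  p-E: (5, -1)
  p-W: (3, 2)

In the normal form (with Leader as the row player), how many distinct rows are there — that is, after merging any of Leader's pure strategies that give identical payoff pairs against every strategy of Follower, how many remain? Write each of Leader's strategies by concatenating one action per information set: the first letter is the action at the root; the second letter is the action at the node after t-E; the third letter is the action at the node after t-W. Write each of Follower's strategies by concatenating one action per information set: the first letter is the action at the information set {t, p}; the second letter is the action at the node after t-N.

7

Leader has 12 pure strategies: tCg, tCh, tCk, tRg, tRh, tRk, pCg, pCh, pCk, pRg, pRh, pRk. Columns: Nb, Na, Ne, Eb, Ea, Ee, Wb, Wa, We.
{tCg} → row (4,-1) (-1,-3) (4,3) (-3,5) (-3,5) (-3,5) (-2,1) (-2,1) (-2,1)
{tCh} → row (4,-1) (-1,-3) (4,3) (-3,5) (-3,5) (-3,5) (2,0) (2,0) (2,0)
{tCk} → row (4,-1) (-1,-3) (4,3) (-3,5) (-3,5) (-3,5) (-2,-1) (-2,-1) (-2,-1)
{tRg} → row (4,-1) (-1,-3) (4,3) (2,4) (2,4) (2,4) (-2,1) (-2,1) (-2,1)
{tRh} → row (4,-1) (-1,-3) (4,3) (2,4) (2,4) (2,4) (2,0) (2,0) (2,0)
{tRk} → row (4,-1) (-1,-3) (4,3) (2,4) (2,4) (2,4) (-2,-1) (-2,-1) (-2,-1)
{pCg, pCh, pCk, pRg, pRh, pRk} → row (4,-3) (4,-3) (4,-3) (5,-1) (5,-1) (5,-1) (3,2) (3,2) (3,2)
That's 7 distinct rows out of 12 strategies.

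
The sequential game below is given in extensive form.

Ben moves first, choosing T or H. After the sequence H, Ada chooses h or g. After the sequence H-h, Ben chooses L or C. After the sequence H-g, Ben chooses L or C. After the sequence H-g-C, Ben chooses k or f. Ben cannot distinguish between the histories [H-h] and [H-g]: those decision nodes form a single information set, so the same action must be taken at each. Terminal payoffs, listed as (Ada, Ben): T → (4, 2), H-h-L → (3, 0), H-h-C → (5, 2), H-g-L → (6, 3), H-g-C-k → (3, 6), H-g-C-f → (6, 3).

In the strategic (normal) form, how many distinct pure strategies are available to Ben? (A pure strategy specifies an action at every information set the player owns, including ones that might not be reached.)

8

Ben owns the root with actions {T, H} — two choices.
Ben owns the information set {H-h, H-g} with actions {L, C} — two choices.
Ben owns the node after H-g-C with actions {k, f} — two choices.
A pure strategy fixes one action at each information set independently, so the count is the product 2 × 2 × 2 = 8.
(For reference, Ada has 2 pure strategies, giving a 8×2 normal-form matrix.)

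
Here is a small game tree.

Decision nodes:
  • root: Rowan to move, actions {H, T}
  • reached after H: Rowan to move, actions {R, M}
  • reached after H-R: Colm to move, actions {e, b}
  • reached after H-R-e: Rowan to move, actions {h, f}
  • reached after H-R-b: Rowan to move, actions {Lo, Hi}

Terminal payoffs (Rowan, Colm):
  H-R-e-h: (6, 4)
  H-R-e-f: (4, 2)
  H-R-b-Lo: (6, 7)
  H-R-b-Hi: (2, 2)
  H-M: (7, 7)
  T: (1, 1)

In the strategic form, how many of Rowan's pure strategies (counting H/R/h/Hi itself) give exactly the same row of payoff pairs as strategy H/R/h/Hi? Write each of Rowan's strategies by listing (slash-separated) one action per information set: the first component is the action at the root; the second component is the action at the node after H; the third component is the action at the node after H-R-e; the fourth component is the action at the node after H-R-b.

Row for H/R/h/Hi (columns e, b): (6,4) (2,2).
Every one of Rowan's information sets is on the play path for some reply by Colm when Rowan follows H/R/h/Hi.
Changing the action at any of them therefore changes at least one column, so only H/R/h/Hi itself gives this row.

1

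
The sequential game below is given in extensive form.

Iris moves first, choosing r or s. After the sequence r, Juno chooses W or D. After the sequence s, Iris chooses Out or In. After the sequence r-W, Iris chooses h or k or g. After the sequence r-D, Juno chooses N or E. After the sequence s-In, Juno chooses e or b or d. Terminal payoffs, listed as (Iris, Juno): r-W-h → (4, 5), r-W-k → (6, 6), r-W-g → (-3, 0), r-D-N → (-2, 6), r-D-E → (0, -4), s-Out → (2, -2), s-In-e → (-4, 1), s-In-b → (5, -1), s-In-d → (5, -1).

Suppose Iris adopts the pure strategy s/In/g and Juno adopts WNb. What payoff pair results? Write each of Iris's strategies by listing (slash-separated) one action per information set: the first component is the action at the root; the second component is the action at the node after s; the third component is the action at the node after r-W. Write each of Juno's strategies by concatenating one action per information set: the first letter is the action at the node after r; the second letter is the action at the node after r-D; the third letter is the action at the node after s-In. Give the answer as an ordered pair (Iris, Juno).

Trace the play path from the root:
  Iris plays s
  Iris plays In at [s]
  Juno plays b at [s-In]
→ terminal payoff (5, -1).
(Iris's choice at the node after r-W is never reached on this path, so it doesn't affect the outcome.)

(5, -1)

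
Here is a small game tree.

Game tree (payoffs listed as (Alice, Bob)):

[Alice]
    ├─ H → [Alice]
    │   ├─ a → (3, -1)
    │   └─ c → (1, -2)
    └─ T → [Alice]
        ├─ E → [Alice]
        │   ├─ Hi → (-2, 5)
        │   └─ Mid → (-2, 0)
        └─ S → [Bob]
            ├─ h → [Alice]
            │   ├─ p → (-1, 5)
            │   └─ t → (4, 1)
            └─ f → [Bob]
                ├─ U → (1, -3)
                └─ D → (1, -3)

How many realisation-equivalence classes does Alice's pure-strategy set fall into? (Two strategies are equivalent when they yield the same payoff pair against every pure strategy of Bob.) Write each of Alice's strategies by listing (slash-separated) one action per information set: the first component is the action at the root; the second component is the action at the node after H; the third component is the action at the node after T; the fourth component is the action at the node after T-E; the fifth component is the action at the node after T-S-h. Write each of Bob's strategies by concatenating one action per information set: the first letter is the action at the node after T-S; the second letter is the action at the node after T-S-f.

Alice has 32 pure strategies: H/a/E/Hi/p, H/a/E/Hi/t, H/a/E/Mid/p, H/a/E/Mid/t, H/a/S/Hi/p, H/a/S/Hi/t, H/a/S/Mid/p, H/a/S/Mid/t, H/c/E/Hi/p, H/c/E/Hi/t, H/c/E/Mid/p, H/c/E/Mid/t, H/c/S/Hi/p, H/c/S/Hi/t, H/c/S/Mid/p, H/c/S/Mid/t, T/a/E/Hi/p, T/a/E/Hi/t, T/a/E/Mid/p, T/a/E/Mid/t, T/a/S/Hi/p, T/a/S/Hi/t, T/a/S/Mid/p, T/a/S/Mid/t, T/c/E/Hi/p, T/c/E/Hi/t, T/c/E/Mid/p, T/c/E/Mid/t, T/c/S/Hi/p, T/c/S/Hi/t, T/c/S/Mid/p, T/c/S/Mid/t. Columns: hU, hD, fU, fD.
{H/a/E/Hi/p, H/a/E/Hi/t, H/a/E/Mid/p, H/a/E/Mid/t, H/a/S/Hi/p, H/a/S/Hi/t, H/a/S/Mid/p, H/a/S/Mid/t} → row (3,-1) (3,-1) (3,-1) (3,-1)
{H/c/E/Hi/p, H/c/E/Hi/t, H/c/E/Mid/p, H/c/E/Mid/t, H/c/S/Hi/p, H/c/S/Hi/t, H/c/S/Mid/p, H/c/S/Mid/t} → row (1,-2) (1,-2) (1,-2) (1,-2)
{T/a/E/Hi/p, T/a/E/Hi/t, T/c/E/Hi/p, T/c/E/Hi/t} → row (-2,5) (-2,5) (-2,5) (-2,5)
{T/a/E/Mid/p, T/a/E/Mid/t, T/c/E/Mid/p, T/c/E/Mid/t} → row (-2,0) (-2,0) (-2,0) (-2,0)
{T/a/S/Hi/p, T/a/S/Mid/p, T/c/S/Hi/p, T/c/S/Mid/p} → row (-1,5) (-1,5) (1,-3) (1,-3)
{T/a/S/Hi/t, T/a/S/Mid/t, T/c/S/Hi/t, T/c/S/Mid/t} → row (4,1) (4,1) (1,-3) (1,-3)
That's 6 distinct rows out of 32 strategies.

6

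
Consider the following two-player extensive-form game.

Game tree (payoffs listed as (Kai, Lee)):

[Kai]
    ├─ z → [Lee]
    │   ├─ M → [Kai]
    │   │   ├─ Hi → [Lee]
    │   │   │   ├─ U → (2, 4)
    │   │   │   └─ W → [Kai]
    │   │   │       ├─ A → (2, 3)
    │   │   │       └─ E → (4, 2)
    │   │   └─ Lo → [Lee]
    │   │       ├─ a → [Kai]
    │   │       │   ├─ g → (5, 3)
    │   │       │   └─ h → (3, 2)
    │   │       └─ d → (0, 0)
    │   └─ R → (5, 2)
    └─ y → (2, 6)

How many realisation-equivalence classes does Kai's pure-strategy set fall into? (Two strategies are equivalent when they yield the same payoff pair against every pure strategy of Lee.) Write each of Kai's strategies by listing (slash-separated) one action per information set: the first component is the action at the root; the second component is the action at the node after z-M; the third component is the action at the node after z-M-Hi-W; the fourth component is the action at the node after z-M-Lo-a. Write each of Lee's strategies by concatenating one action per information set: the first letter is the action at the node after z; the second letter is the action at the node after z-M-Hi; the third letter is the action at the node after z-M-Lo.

Kai has 16 pure strategies: z/Hi/A/g, z/Hi/A/h, z/Hi/E/g, z/Hi/E/h, z/Lo/A/g, z/Lo/A/h, z/Lo/E/g, z/Lo/E/h, y/Hi/A/g, y/Hi/A/h, y/Hi/E/g, y/Hi/E/h, y/Lo/A/g, y/Lo/A/h, y/Lo/E/g, y/Lo/E/h. Columns: MUa, MUd, MWa, MWd, RUa, RUd, RWa, RWd.
{z/Hi/A/g, z/Hi/A/h} → row (2,4) (2,4) (2,3) (2,3) (5,2) (5,2) (5,2) (5,2)
{z/Hi/E/g, z/Hi/E/h} → row (2,4) (2,4) (4,2) (4,2) (5,2) (5,2) (5,2) (5,2)
{z/Lo/A/g, z/Lo/E/g} → row (5,3) (0,0) (5,3) (0,0) (5,2) (5,2) (5,2) (5,2)
{z/Lo/A/h, z/Lo/E/h} → row (3,2) (0,0) (3,2) (0,0) (5,2) (5,2) (5,2) (5,2)
{y/Hi/A/g, y/Hi/A/h, y/Hi/E/g, y/Hi/E/h, y/Lo/A/g, y/Lo/A/h, y/Lo/E/g, y/Lo/E/h} → row (2,6) (2,6) (2,6) (2,6) (2,6) (2,6) (2,6) (2,6)
That's 5 distinct rows out of 16 strategies.

5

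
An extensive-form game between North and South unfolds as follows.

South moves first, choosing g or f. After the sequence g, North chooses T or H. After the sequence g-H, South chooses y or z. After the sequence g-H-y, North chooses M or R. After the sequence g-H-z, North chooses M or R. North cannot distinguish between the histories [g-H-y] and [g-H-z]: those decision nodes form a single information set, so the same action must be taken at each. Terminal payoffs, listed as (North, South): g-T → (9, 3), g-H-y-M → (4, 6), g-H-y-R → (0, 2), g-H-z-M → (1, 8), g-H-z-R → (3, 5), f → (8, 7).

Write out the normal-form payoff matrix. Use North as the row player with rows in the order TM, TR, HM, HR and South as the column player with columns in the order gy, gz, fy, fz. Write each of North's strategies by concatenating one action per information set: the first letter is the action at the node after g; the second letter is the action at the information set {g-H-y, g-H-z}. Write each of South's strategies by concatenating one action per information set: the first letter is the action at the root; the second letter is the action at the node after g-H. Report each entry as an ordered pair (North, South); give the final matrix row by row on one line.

TM: (9,3) (9,3) (8,7) (8,7) | TR: (9,3) (9,3) (8,7) (8,7) | HM: (4,6) (1,8) (8,7) (8,7) | HR: (0,2) (3,5) (8,7) (8,7)

Row TM: gy→(9,3), gz→(9,3), fy→(8,7), fz→(8,7)
Row TR: gy→(9,3), gz→(9,3), fy→(8,7), fz→(8,7)
Row HM: gy→(4,6), gz→(1,8), fy→(8,7), fz→(8,7)
Row HR: gy→(0,2), gz→(3,5), fy→(8,7), fz→(8,7)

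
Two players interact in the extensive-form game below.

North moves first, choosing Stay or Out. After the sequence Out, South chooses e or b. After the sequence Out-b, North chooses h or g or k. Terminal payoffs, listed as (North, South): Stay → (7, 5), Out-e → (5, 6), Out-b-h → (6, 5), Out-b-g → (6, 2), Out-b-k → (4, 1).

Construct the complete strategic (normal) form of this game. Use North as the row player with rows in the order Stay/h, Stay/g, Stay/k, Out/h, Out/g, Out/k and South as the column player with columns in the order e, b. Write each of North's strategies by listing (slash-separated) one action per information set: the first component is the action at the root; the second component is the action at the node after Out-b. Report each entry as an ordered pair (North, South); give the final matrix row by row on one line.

              e        b
Stay/h    (7,5)    (7,5)
Stay/g    (7,5)    (7,5)
Stay/k    (7,5)    (7,5)
 Out/h    (5,6)    (6,5)
 Out/g    (5,6)    (6,2)
 Out/k    (5,6)    (4,1)

Stay/h: (7,5) (7,5) | Stay/g: (7,5) (7,5) | Stay/k: (7,5) (7,5) | Out/h: (5,6) (6,5) | Out/g: (5,6) (6,2) | Out/k: (5,6) (4,1)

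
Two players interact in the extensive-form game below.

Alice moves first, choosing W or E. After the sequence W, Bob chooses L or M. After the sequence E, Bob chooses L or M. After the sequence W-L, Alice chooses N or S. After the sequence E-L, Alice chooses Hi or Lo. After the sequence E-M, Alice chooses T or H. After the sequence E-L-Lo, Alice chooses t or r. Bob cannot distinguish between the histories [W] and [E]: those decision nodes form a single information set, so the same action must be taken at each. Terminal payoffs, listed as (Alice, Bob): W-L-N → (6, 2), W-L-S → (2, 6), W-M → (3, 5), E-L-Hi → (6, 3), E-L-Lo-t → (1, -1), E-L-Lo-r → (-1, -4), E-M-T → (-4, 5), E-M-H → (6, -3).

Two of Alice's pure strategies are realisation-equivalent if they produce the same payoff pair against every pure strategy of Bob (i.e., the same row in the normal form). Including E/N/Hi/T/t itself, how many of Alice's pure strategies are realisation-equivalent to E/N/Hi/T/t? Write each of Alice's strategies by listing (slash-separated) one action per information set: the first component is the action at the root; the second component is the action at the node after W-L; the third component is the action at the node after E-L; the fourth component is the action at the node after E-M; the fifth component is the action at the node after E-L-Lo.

4

Row for E/N/Hi/T/t (columns L, M): (6,3) (-4,5).
Under E/N/Hi/T/t, Alice's choice at the node after W-L and at the node after E-L-Lo can never be reached regardless of what Bob does, so varying those choices leaves every outcome unchanged.
Holding the reachable choices fixed and varying the unreachable ones freely already gives 2 × 2 = 4 equivalent strategies.
No other strategy reproduces this row, so those 4 are the full class: E/N/Hi/T/t, E/N/Hi/T/r, E/S/Hi/T/t, E/S/Hi/T/r.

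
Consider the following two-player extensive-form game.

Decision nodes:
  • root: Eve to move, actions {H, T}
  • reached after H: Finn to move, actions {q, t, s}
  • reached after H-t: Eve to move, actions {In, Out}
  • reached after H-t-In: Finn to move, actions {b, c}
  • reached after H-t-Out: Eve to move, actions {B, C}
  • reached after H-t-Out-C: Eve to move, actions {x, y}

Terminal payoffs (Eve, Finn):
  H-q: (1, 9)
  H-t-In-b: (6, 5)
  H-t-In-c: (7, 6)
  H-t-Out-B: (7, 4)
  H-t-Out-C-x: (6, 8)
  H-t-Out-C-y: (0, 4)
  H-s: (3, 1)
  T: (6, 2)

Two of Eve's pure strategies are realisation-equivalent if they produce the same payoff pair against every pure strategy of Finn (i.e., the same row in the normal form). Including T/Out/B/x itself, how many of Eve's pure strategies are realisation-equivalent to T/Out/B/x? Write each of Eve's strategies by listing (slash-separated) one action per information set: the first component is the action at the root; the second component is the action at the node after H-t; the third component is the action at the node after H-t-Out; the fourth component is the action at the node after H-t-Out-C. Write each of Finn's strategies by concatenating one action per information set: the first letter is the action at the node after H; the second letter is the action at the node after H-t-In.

8

Row for T/Out/B/x (columns qb, qc, tb, tc, sb, sc): (6,2) (6,2) (6,2) (6,2) (6,2) (6,2).
Under T/Out/B/x, Eve's choice at the node after H-t and at the node after H-t-Out and at the node after H-t-Out-C can never be reached regardless of what Finn does, so varying those choices leaves every outcome unchanged.
Holding the reachable choices fixed and varying the unreachable ones freely already gives 2 × 2 × 2 = 8 equivalent strategies.
No other strategy reproduces this row, so those 8 are the full class: T/In/B/x, T/In/B/y, T/In/C/x, T/In/C/y, T/Out/B/x, T/Out/B/y, T/Out/C/x, T/Out/C/y.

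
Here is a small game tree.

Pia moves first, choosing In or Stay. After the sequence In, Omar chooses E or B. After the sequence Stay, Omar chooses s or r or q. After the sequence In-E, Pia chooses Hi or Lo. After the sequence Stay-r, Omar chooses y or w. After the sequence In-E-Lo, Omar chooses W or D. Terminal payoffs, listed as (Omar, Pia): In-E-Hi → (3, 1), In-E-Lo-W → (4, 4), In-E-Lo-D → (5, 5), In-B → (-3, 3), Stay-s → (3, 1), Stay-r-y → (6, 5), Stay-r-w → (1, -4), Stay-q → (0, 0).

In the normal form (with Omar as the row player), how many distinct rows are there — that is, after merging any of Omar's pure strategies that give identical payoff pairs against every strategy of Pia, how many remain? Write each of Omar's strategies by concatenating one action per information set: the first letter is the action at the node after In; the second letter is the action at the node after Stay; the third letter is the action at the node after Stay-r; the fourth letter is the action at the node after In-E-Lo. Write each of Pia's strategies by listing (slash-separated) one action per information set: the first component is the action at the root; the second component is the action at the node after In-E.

12

Omar has 24 pure strategies: EsyW, EsyD, EswW, EswD, EryW, EryD, ErwW, ErwD, EqyW, EqyD, EqwW, EqwD, BsyW, BsyD, BswW, BswD, BryW, BryD, BrwW, BrwD, BqyW, BqyD, BqwW, BqwD. Columns: In/Hi, In/Lo, Stay/Hi, Stay/Lo.
{EsyW, EswW} → row (3,1) (4,4) (3,1) (3,1)
{EsyD, EswD} → row (3,1) (5,5) (3,1) (3,1)
{EryW} → row (3,1) (4,4) (6,5) (6,5)
{EryD} → row (3,1) (5,5) (6,5) (6,5)
{ErwW} → row (3,1) (4,4) (1,-4) (1,-4)
{ErwD} → row (3,1) (5,5) (1,-4) (1,-4)
{EqyW, EqwW} → row (3,1) (4,4) (0,0) (0,0)
{EqyD, EqwD} → row (3,1) (5,5) (0,0) (0,0)
{BsyW, BsyD, BswW, BswD} → row (-3,3) (-3,3) (3,1) (3,1)
{BryW, BryD} → row (-3,3) (-3,3) (6,5) (6,5)
{BrwW, BrwD} → row (-3,3) (-3,3) (1,-4) (1,-4)
{BqyW, BqyD, BqwW, BqwD} → row (-3,3) (-3,3) (0,0) (0,0)
That's 12 distinct rows out of 24 strategies.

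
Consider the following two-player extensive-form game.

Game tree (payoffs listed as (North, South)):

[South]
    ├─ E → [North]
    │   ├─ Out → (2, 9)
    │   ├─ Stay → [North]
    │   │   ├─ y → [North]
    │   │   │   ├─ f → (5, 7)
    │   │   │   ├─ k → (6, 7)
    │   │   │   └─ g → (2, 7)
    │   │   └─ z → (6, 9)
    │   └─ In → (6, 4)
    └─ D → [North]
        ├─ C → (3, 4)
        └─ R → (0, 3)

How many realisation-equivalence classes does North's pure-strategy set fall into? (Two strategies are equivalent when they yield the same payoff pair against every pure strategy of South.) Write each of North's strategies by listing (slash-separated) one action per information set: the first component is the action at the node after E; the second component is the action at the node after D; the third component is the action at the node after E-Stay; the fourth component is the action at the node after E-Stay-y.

12

North has 36 pure strategies: Out/C/y/f, Out/C/y/k, Out/C/y/g, Out/C/z/f, Out/C/z/k, Out/C/z/g, Out/R/y/f, Out/R/y/k, Out/R/y/g, Out/R/z/f, Out/R/z/k, Out/R/z/g, Stay/C/y/f, Stay/C/y/k, Stay/C/y/g, Stay/C/z/f, Stay/C/z/k, Stay/C/z/g, Stay/R/y/f, Stay/R/y/k, Stay/R/y/g, Stay/R/z/f, Stay/R/z/k, Stay/R/z/g, In/C/y/f, In/C/y/k, In/C/y/g, In/C/z/f, In/C/z/k, In/C/z/g, In/R/y/f, In/R/y/k, In/R/y/g, In/R/z/f, In/R/z/k, In/R/z/g. Columns: E, D.
{Out/C/y/f, Out/C/y/k, Out/C/y/g, Out/C/z/f, Out/C/z/k, Out/C/z/g} → row (2,9) (3,4)
{Out/R/y/f, Out/R/y/k, Out/R/y/g, Out/R/z/f, Out/R/z/k, Out/R/z/g} → row (2,9) (0,3)
{Stay/C/y/f} → row (5,7) (3,4)
{Stay/C/y/k} → row (6,7) (3,4)
{Stay/C/y/g} → row (2,7) (3,4)
{Stay/C/z/f, Stay/C/z/k, Stay/C/z/g} → row (6,9) (3,4)
{Stay/R/y/f} → row (5,7) (0,3)
{Stay/R/y/k} → row (6,7) (0,3)
{Stay/R/y/g} → row (2,7) (0,3)
{Stay/R/z/f, Stay/R/z/k, Stay/R/z/g} → row (6,9) (0,3)
{In/C/y/f, In/C/y/k, In/C/y/g, In/C/z/f, In/C/z/k, In/C/z/g} → row (6,4) (3,4)
{In/R/y/f, In/R/y/k, In/R/y/g, In/R/z/f, In/R/z/k, In/R/z/g} → row (6,4) (0,3)
That's 12 distinct rows out of 36 strategies.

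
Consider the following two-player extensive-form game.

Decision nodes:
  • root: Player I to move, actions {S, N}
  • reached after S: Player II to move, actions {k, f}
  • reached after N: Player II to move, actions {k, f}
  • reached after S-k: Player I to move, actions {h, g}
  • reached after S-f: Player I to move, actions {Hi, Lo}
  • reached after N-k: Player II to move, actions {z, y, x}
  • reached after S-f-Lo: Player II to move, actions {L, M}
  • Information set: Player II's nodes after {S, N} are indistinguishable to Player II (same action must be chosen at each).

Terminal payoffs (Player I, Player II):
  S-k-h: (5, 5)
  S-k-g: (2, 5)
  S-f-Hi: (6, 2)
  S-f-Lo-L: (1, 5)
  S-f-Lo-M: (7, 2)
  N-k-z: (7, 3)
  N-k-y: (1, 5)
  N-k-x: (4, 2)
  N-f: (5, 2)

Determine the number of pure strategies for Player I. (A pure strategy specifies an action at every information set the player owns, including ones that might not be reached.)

Player I owns the root with actions {S, N} — two choices.
Player I owns the node after S-k with actions {h, g} — two choices.
Player I owns the node after S-f with actions {Hi, Lo} — two choices.
A pure strategy fixes one action at each information set independently, so the count is the product 2 × 2 × 2 = 8.

8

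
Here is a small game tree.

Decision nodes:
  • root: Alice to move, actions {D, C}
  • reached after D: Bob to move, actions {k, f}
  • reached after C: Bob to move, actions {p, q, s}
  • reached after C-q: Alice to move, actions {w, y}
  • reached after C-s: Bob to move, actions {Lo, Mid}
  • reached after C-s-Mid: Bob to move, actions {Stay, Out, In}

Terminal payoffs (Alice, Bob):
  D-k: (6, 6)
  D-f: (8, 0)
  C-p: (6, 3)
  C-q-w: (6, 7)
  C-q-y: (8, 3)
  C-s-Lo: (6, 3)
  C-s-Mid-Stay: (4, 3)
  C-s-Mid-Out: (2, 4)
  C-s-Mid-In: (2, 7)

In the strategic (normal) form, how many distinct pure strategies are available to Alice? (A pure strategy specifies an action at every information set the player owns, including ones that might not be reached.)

4

Alice owns the root with actions {D, C} — two choices.
Alice owns the node after C-q with actions {w, y} — two choices.
A pure strategy fixes one action at each information set independently, so the count is the product 2 × 2 = 4.
(For reference, Bob has 36 pure strategies, giving a 4×36 normal-form matrix.)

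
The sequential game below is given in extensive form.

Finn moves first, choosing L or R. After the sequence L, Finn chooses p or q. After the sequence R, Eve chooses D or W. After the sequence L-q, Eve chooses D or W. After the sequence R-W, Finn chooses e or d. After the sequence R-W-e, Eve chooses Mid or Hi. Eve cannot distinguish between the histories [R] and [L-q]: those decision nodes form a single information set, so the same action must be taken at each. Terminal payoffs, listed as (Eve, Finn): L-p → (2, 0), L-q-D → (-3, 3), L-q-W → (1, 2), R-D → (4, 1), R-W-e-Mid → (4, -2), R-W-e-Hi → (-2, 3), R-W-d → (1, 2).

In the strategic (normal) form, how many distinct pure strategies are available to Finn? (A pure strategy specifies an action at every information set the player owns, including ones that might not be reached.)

Finn owns the root with actions {L, R} — two choices.
Finn owns the node after L with actions {p, q} — two choices.
Finn owns the node after R-W with actions {e, d} — two choices.
A pure strategy fixes one action at each information set independently, so the count is the product 2 × 2 × 2 = 8.

8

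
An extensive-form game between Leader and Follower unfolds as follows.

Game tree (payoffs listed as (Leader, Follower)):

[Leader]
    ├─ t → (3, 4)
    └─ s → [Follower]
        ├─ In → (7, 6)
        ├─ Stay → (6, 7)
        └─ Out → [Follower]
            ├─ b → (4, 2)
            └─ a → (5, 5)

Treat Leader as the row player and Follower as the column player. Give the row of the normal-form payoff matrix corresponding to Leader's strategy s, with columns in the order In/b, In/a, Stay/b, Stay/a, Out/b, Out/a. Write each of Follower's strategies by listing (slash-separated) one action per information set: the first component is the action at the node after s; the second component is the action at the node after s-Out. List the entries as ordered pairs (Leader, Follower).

(7,6) (7,6) (6,7) (6,7) (4,2) (5,5)

vs In/b: Leader plays s → Follower plays In at [s] → (7, 6)
vs In/a: Leader plays s → Follower plays In at [s] → (7, 6)
vs Stay/b: Leader plays s → Follower plays Stay at [s] → (6, 7)
vs Stay/a: Leader plays s → Follower plays Stay at [s] → (6, 7)
vs Out/b: Leader plays s → Follower plays Out at [s] → Follower plays b at [s-Out] → (4, 2)
vs Out/a: Leader plays s → Follower plays Out at [s] → Follower plays a at [s-Out] → (5, 5)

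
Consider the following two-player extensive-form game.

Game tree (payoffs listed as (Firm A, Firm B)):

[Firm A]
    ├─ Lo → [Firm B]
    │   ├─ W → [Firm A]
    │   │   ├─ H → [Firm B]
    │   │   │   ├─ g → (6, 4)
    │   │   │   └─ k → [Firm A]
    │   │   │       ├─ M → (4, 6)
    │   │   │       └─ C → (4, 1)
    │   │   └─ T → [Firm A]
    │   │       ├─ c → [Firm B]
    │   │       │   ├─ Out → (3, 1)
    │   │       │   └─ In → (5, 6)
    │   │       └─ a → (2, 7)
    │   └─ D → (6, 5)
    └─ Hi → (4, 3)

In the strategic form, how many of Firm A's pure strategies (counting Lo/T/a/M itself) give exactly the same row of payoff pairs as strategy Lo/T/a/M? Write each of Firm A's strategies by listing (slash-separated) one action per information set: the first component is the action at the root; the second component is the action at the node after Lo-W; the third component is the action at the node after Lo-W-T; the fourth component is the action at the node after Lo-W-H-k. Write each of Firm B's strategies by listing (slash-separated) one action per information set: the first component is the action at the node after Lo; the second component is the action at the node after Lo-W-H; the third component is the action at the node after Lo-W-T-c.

2

Row for Lo/T/a/M (columns W/g/Out, W/g/In, W/k/Out, W/k/In, D/g/Out, D/g/In, D/k/Out, D/k/In): (2,7) (2,7) (2,7) (2,7) (6,5) (6,5) (6,5) (6,5).
Under Lo/T/a/M, Firm A's choice at the node after Lo-W-H-k can never be reached regardless of what Firm B does, so varying those choices leaves every outcome unchanged.
Holding the reachable choices fixed and varying the unreachable one freely already gives 2 equivalent strategies.
No other strategy reproduces this row, so those 2 are the full class: Lo/T/a/M, Lo/T/a/C.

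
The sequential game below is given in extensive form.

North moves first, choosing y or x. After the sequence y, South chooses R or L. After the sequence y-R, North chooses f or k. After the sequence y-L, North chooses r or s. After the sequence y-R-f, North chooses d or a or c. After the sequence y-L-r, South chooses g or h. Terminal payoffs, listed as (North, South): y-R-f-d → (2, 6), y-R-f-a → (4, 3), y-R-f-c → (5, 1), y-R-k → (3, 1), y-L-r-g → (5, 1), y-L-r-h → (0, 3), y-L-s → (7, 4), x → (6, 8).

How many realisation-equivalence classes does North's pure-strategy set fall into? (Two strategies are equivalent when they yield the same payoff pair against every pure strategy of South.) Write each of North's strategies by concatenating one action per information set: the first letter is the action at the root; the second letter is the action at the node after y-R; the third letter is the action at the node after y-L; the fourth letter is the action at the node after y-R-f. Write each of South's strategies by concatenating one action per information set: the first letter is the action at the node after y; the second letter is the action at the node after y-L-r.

9

North has 24 pure strategies: yfrd, yfra, yfrc, yfsd, yfsa, yfsc, ykrd, ykra, ykrc, yksd, yksa, yksc, xfrd, xfra, xfrc, xfsd, xfsa, xfsc, xkrd, xkra, xkrc, xksd, xksa, xksc. Columns: Rg, Rh, Lg, Lh.
{yfrd} → row (2,6) (2,6) (5,1) (0,3)
{yfra} → row (4,3) (4,3) (5,1) (0,3)
{yfrc} → row (5,1) (5,1) (5,1) (0,3)
{yfsd} → row (2,6) (2,6) (7,4) (7,4)
{yfsa} → row (4,3) (4,3) (7,4) (7,4)
{yfsc} → row (5,1) (5,1) (7,4) (7,4)
{ykrd, ykra, ykrc} → row (3,1) (3,1) (5,1) (0,3)
{yksd, yksa, yksc} → row (3,1) (3,1) (7,4) (7,4)
{xfrd, xfra, xfrc, xfsd, xfsa, xfsc, xkrd, xkra, xkrc, xksd, xksa, xksc} → row (6,8) (6,8) (6,8) (6,8)
That's 9 distinct rows out of 24 strategies.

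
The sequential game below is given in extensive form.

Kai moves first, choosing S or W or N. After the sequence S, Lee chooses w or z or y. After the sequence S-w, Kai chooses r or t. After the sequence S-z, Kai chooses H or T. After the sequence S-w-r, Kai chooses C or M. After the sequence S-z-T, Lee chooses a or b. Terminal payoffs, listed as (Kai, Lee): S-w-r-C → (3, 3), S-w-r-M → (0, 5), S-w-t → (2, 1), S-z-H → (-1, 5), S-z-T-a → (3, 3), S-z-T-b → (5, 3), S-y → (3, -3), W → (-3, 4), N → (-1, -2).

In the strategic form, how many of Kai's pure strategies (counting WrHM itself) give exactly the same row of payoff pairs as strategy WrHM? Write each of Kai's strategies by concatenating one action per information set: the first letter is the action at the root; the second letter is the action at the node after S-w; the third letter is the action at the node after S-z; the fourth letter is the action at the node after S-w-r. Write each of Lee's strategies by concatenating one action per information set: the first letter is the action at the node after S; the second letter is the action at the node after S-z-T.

Row for WrHM (columns wa, wb, za, zb, ya, yb): (-3,4) (-3,4) (-3,4) (-3,4) (-3,4) (-3,4).
Under WrHM, Kai's choice at the node after S-w and at the node after S-z and at the node after S-w-r can never be reached regardless of what Lee does, so varying those choices leaves every outcome unchanged.
Holding the reachable choices fixed and varying the unreachable ones freely already gives 2 × 2 × 2 = 8 equivalent strategies.
No other strategy reproduces this row, so those 8 are the full class: WrHC, WrHM, WrTC, WrTM, WtHC, WtHM, WtTC, WtTM.

8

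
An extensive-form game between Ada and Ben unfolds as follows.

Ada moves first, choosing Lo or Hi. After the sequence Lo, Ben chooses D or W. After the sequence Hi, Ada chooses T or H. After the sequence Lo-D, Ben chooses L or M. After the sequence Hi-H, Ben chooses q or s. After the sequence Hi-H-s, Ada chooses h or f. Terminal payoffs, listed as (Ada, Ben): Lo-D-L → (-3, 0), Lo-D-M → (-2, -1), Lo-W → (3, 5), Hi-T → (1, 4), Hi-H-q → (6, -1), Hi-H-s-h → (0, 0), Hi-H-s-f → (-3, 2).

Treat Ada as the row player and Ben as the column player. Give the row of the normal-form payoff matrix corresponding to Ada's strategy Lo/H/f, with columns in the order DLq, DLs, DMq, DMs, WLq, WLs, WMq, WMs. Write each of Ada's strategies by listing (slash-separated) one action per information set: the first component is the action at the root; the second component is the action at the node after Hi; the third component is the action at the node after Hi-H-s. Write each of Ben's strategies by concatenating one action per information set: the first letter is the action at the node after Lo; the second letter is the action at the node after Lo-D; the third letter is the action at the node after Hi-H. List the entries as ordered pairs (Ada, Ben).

vs DLq: Ada plays Lo → Ben plays D at [Lo] → Ben plays L at [Lo-D] → (-3, 0)
vs DLs: Ada plays Lo → Ben plays D at [Lo] → Ben plays L at [Lo-D] → (-3, 0)
vs DMq: Ada plays Lo → Ben plays D at [Lo] → Ben plays M at [Lo-D] → (-2, -1)
vs DMs: Ada plays Lo → Ben plays D at [Lo] → Ben plays M at [Lo-D] → (-2, -1)
vs WLq: Ada plays Lo → Ben plays W at [Lo] → (3, 5)
vs WLs: Ada plays Lo → Ben plays W at [Lo] → (3, 5)
vs WMq: Ada plays Lo → Ben plays W at [Lo] → (3, 5)
vs WMs: Ada plays Lo → Ben plays W at [Lo] → (3, 5)

(-3,0) (-3,0) (-2,-1) (-2,-1) (3,5) (3,5) (3,5) (3,5)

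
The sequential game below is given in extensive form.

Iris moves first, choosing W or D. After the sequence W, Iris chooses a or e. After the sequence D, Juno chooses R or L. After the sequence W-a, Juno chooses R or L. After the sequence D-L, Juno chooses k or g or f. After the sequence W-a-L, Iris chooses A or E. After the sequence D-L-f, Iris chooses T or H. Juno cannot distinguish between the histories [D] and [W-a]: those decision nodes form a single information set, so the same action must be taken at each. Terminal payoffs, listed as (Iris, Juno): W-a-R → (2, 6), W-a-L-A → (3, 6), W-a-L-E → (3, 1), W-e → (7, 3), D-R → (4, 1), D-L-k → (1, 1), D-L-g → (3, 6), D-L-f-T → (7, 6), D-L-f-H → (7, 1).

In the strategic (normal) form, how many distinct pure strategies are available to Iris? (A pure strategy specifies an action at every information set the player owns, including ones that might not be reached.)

Iris owns the root with actions {W, D} — two choices.
Iris owns the node after W with actions {a, e} — two choices.
Iris owns the node after W-a-L with actions {A, E} — two choices.
Iris owns the node after D-L-f with actions {T, H} — two choices.
A pure strategy fixes one action at each information set independently, so the count is the product 2 × 2 × 2 × 2 = 16.

16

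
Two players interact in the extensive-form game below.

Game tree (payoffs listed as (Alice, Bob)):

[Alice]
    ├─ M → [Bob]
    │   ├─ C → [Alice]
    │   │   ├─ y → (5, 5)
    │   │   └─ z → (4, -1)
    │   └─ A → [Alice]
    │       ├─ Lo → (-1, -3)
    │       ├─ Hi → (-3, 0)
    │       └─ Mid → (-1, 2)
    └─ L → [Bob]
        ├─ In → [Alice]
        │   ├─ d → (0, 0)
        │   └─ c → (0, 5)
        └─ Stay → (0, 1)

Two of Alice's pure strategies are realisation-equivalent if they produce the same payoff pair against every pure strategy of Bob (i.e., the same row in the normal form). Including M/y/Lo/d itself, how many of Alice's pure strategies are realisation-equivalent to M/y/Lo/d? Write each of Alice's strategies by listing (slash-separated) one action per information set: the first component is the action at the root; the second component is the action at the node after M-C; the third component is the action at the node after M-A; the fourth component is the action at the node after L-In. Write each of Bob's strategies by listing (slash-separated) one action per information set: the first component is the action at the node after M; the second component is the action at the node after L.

Row for M/y/Lo/d (columns C/In, C/Stay, A/In, A/Stay): (5,5) (5,5) (-1,-3) (-1,-3).
Under M/y/Lo/d, Alice's choice at the node after L-In can never be reached regardless of what Bob does, so varying those choices leaves every outcome unchanged.
Holding the reachable choices fixed and varying the unreachable one freely already gives 2 equivalent strategies.
No other strategy reproduces this row, so those 2 are the full class: M/y/Lo/d, M/y/Lo/c.

2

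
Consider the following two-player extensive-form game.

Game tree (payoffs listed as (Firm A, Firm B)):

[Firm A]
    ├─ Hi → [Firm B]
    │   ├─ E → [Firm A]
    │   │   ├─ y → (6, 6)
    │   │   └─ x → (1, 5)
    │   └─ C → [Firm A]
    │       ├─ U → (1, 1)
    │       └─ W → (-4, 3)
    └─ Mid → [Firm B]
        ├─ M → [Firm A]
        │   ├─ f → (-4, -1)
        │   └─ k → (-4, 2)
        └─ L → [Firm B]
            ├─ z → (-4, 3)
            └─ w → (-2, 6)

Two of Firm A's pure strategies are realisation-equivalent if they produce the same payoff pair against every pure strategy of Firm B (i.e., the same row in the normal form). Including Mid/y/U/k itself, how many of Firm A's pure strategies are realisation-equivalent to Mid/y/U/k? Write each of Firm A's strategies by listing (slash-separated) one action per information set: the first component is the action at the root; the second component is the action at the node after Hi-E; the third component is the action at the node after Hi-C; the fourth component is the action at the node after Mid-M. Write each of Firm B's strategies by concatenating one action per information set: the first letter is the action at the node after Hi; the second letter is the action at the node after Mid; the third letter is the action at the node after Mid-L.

Row for Mid/y/U/k (columns EMz, EMw, ELz, ELw, CMz, CMw, CLz, CLw): (-4,2) (-4,2) (-4,3) (-2,6) (-4,2) (-4,2) (-4,3) (-2,6).
Under Mid/y/U/k, Firm A's choice at the node after Hi-E and at the node after Hi-C can never be reached regardless of what Firm B does, so varying those choices leaves every outcome unchanged.
Holding the reachable choices fixed and varying the unreachable ones freely already gives 2 × 2 = 4 equivalent strategies.
No other strategy reproduces this row, so those 4 are the full class: Mid/y/U/k, Mid/y/W/k, Mid/x/U/k, Mid/x/W/k.

4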